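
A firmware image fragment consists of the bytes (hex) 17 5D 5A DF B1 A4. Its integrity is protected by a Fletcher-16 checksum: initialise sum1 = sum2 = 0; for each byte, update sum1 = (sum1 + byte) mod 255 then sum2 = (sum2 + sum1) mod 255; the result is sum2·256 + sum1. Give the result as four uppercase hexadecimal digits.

6E05

Running sums (mod 255):
  after byte 0 (17): sum1=23, sum2=23
  after byte 1 (5D): sum1=116, sum2=139
  after byte 2 (5A): sum1=206, sum2=90
  after byte 3 (DF): sum1=174, sum2=9
  after byte 4 (B1): sum1=96, sum2=105
  after byte 5 (A4): sum1=5, sum2=110
Checksum = sum2·256 + sum1 = 110·256 + 5 = 28165 = 0x6E05.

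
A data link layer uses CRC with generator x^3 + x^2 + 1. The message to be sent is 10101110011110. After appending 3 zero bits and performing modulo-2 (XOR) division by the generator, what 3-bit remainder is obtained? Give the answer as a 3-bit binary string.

111

Append 3 zeros: 10101110011110000. Divide by 1101 (XOR where the leading bit is 1):
  pos 0: 1010 XOR 1101 = 0111
  pos 1: 1111 XOR 1101 = 0010
  pos 3: 1011 XOR 1101 = 0110
  pos 4: 1100 XOR 1101 = 0001
  pos 7: 1011 XOR 1101 = 0110
  pos 8: 1101 XOR 1101 = 0000
  pos 12: 1000 XOR 1101 = 0101
  pos 13: 1010 XOR 1101 = 0111
Remainder (last 3 bits) = 111. This is the CRC / FCS.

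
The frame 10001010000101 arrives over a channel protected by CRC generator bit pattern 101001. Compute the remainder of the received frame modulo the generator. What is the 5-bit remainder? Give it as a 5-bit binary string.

Modulo-2 division of 10001010000101 by 101001:
  pos 0: 100010 XOR 101001 = 001011
  pos 2: 101110 XOR 101001 = 000111
  pos 5: 111000 XOR 101001 = 010001
  pos 6: 100011 XOR 101001 = 001010
  pos 8: 101001 XOR 101001 = 000000
Remainder = 00000 (zero — the frame passes the CRC check).

00000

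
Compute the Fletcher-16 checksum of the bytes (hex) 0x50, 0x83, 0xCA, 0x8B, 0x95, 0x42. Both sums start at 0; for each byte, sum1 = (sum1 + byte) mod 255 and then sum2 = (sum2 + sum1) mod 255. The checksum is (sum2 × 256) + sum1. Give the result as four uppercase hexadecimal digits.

AE02

Running sums (mod 255):
  after byte 0 (0x50): sum1=80, sum2=80
  after byte 1 (0x83): sum1=211, sum2=36
  after byte 2 (0xCA): sum1=158, sum2=194
  after byte 3 (0x8B): sum1=42, sum2=236
  after byte 4 (0x95): sum1=191, sum2=172
  after byte 5 (0x42): sum1=2, sum2=174
Checksum = sum2·256 + sum1 = 174·256 + 2 = 44546 = 0xAE02.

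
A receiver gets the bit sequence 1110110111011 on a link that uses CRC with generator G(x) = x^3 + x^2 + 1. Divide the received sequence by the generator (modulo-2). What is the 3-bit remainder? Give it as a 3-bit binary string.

Modulo-2 division of 1110110111011 by 1101:
  pos 0: 1110 XOR 1101 = 0011
  pos 2: 1111 XOR 1101 = 0010
  pos 4: 1001 XOR 1101 = 0100
  pos 5: 1001 XOR 1101 = 0100
  pos 6: 1001 XOR 1101 = 0100
  pos 7: 1000 XOR 1101 = 0101
  pos 8: 1011 XOR 1101 = 0110
  pos 9: 1101 XOR 1101 = 0000
Remainder = 000 (zero — the frame passes the CRC check).

000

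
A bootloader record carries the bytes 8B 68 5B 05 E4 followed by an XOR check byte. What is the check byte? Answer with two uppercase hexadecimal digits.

59

XOR the bytes together:
  start with 0x8B
  0x8B ⊕ 0x68 = 0xE3
  0xE3 ⊕ 0x5B = 0xB8
  0xB8 ⊕ 0x05 = 0xBD
  0xBD ⊕ 0xE4 = 0x59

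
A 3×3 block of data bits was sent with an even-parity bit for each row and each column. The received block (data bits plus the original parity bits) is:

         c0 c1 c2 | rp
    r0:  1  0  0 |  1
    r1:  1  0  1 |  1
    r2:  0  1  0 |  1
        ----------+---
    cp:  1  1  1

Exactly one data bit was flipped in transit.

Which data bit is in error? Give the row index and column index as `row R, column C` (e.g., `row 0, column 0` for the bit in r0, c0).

Recompute each row's even parity and compare to rp:
  r0: data parity 1, sent rp 1 → ok
  r1: data parity 0, sent rp 1 → mismatch
  r2: data parity 1, sent rp 1 → ok
Recompute each column's even parity and compare to cp:
  c0: data parity 0, sent cp 1 → mismatch
  c1: data parity 1, sent cp 1 → ok
  c2: data parity 1, sent cp 1 → ok
Exactly one row (r1) and one column (c0) fail → the flipped bit is at their intersection.

row 1, column 0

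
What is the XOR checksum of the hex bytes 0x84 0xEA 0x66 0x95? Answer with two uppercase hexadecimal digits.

XOR the bytes together:
  start with 0x84
  0x84 ⊕ 0xEA = 0x6E
  0x6E ⊕ 0x66 = 0x08
  0x08 ⊕ 0x95 = 0x9D

9D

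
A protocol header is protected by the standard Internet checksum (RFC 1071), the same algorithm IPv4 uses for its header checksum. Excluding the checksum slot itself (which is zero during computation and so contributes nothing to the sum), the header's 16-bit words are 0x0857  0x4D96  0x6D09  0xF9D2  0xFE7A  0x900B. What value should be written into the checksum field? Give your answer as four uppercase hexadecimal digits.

One's-complement addition (fold any carry out of bit 15 back into bit 0):
  0x0857 + 0x4D96 = 0x055ED
  0x55ED + 0x6D09 = 0x0C2F6
  0xC2F6 + 0xF9D2 = 0x1BCC8 → wrap carry → 0xBCC9
  0xBCC9 + 0xFE7A = 0x1BB43 → wrap carry → 0xBB44
  0xBB44 + 0x900B = 0x14B4F → wrap carry → 0x4B50
One's-complement sum = 0x4B50.
Checksum = ~0x4B50 & 0xFFFF = 0xB4AF.

B4AF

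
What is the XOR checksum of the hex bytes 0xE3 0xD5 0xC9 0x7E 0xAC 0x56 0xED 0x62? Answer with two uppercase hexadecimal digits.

F4

XOR the bytes together:
  start with 0xE3
  0xE3 ⊕ 0xD5 = 0x36
  0x36 ⊕ 0xC9 = 0xFF
  0xFF ⊕ 0x7E = 0x81
  0x81 ⊕ 0xAC = 0x2D
  0x2D ⊕ 0x56 = 0x7B
  0x7B ⊕ 0xED = 0x96
  0x96 ⊕ 0x62 = 0xF4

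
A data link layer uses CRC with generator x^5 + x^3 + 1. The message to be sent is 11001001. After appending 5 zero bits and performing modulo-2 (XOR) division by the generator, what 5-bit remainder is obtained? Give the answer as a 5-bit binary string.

00010

Append 5 zeros: 1100100100000. Divide by 101001 (XOR where the leading bit is 1):
  pos 0: 110010 XOR 101001 = 011011
  pos 1: 110110 XOR 101001 = 011111
  pos 2: 111111 XOR 101001 = 010110
  pos 3: 101100 XOR 101001 = 000101
  pos 6: 101000 XOR 101001 = 000001
Remainder (last 5 bits) = 00010. This is the CRC / FCS.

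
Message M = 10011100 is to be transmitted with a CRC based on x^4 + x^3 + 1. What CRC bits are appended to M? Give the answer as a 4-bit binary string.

1011

Append 4 zeros: 100111000000. Divide by 11001 (XOR where the leading bit is 1):
  pos 0: 10011 XOR 11001 = 01010
  pos 1: 10101 XOR 11001 = 01100
  pos 2: 11000 XOR 11001 = 00001
  pos 6: 10000 XOR 11001 = 01001
  pos 7: 10010 XOR 11001 = 01011
Remainder (last 4 bits) = 1011. This is the CRC / FCS.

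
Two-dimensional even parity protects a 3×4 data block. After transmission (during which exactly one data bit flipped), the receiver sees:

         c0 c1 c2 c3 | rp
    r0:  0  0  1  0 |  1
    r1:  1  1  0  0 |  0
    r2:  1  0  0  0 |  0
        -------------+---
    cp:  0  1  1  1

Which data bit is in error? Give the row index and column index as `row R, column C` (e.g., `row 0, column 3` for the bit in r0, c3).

row 2, column 3

Recompute each row's even parity and compare to rp:
  r0: data parity 1, sent rp 1 → ok
  r1: data parity 0, sent rp 0 → ok
  r2: data parity 1, sent rp 0 → mismatch
Recompute each column's even parity and compare to cp:
  c0: data parity 0, sent cp 0 → ok
  c1: data parity 1, sent cp 1 → ok
  c2: data parity 1, sent cp 1 → ok
  c3: data parity 0, sent cp 1 → mismatch
Exactly one row (r2) and one column (c3) fail → the flipped bit is at their intersection.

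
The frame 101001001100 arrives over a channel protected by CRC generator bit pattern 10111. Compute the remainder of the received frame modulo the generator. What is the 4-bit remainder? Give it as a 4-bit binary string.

Modulo-2 division of 101001001100 by 10111:
  pos 0: 10100 XOR 10111 = 00011
  pos 3: 11100 XOR 10111 = 01011
  pos 4: 10111 XOR 10111 = 00000
Remainder = 0100 (nonzero — an error is detected).

0100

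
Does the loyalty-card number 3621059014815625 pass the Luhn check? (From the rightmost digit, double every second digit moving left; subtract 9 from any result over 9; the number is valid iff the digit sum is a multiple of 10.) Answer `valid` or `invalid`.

invalid

From the right, keep odd positions and double even positions (subtract 9 from any doubled value over 9):
  doubled (positions 2,4,...): 4 1 7 2 9 0 4 6 → sum 33
  kept (positions 1,3,...): 5 6 1 4 0 5 1 6 → sum 28
Total = 61.
61 mod 10 = 1, so the number is invalid.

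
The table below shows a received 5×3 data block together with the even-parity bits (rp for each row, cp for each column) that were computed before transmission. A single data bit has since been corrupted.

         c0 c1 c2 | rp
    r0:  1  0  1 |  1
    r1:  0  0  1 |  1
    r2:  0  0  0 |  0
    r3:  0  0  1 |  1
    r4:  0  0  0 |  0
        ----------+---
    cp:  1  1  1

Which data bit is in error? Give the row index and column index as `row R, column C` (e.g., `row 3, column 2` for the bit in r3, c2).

row 0, column 1

Recompute each row's even parity and compare to rp:
  r0: data parity 0, sent rp 1 → mismatch
  r1: data parity 1, sent rp 1 → ok
  r2: data parity 0, sent rp 0 → ok
  r3: data parity 1, sent rp 1 → ok
  r4: data parity 0, sent rp 0 → ok
Recompute each column's even parity and compare to cp:
  c0: data parity 1, sent cp 1 → ok
  c1: data parity 0, sent cp 1 → mismatch
  c2: data parity 1, sent cp 1 → ok
Exactly one row (r0) and one column (c1) fail → the flipped bit is at their intersection.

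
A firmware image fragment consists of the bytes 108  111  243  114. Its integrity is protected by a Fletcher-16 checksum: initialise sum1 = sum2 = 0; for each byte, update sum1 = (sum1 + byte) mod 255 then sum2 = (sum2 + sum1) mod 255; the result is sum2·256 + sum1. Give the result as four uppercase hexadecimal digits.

5A42

Running sums (mod 255):
  after byte 0 (108): sum1=108, sum2=108
  after byte 1 (111): sum1=219, sum2=72
  after byte 2 (243): sum1=207, sum2=24
  after byte 3 (114): sum1=66, sum2=90
Checksum = sum2·256 + sum1 = 90·256 + 66 = 23106 = 0x5A42.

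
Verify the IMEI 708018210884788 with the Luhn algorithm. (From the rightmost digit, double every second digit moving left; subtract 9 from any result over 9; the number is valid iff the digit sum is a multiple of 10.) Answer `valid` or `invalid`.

From the right, keep odd positions and double even positions (subtract 9 from any doubled value over 9):
  doubled (positions 2,4,...): 7 8 7 2 7 0 0 → sum 31
  kept (positions 1,3,...): 8 7 8 0 2 1 8 7 → sum 41
Total = 72.
72 mod 10 = 2, so the number is invalid.

invalid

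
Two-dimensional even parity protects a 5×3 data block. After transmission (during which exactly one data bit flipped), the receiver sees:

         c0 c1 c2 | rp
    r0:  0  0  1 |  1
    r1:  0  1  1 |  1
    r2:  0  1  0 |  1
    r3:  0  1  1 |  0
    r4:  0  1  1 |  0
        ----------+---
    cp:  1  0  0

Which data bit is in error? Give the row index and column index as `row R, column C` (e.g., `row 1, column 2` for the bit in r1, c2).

Recompute each row's even parity and compare to rp:
  r0: data parity 1, sent rp 1 → ok
  r1: data parity 0, sent rp 1 → mismatch
  r2: data parity 1, sent rp 1 → ok
  r3: data parity 0, sent rp 0 → ok
  r4: data parity 0, sent rp 0 → ok
Recompute each column's even parity and compare to cp:
  c0: data parity 0, sent cp 1 → mismatch
  c1: data parity 0, sent cp 0 → ok
  c2: data parity 0, sent cp 0 → ok
Exactly one row (r1) and one column (c0) fail → the flipped bit is at their intersection.

row 1, column 0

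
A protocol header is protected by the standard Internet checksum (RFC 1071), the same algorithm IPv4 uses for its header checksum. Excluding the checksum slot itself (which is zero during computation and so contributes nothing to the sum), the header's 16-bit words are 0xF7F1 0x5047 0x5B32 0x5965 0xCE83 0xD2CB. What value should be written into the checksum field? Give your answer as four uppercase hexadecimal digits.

One's-complement addition (fold any carry out of bit 15 back into bit 0):
  0xF7F1 + 0x5047 = 0x14838 → wrap carry → 0x4839
  0x4839 + 0x5B32 = 0x0A36B
  0xA36B + 0x5965 = 0x0FCD0
  0xFCD0 + 0xCE83 = 0x1CB53 → wrap carry → 0xCB54
  0xCB54 + 0xD2CB = 0x19E1F → wrap carry → 0x9E20
One's-complement sum = 0x9E20.
Checksum = ~0x9E20 & 0xFFFF = 0x61DF.

61DF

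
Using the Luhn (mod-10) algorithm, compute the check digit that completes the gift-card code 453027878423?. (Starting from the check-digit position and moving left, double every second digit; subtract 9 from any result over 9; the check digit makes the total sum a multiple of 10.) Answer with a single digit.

8

Partial digits right→left: 3 2 4 8 7 8 7 2 0 3 5 4
Double every second digit counting from the check-digit position (so the 1st, 3rd, 5th, ... of the partial from the right).
  doubled (with −9 where >9): 6 8 5 5 0 1 → sum 25
  kept as-is: 2 8 8 2 3 4 → sum 27
Total = 25 + 27 = 52.
Check digit = (10 − (52 mod 10)) mod 10 = 8.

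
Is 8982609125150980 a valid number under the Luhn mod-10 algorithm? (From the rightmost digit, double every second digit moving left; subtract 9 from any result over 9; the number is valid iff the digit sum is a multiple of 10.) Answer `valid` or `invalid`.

valid

From the right, keep odd positions and double even positions (subtract 9 from any doubled value over 9):
  doubled (positions 2,4,...): 7 0 2 4 9 3 7 7 → sum 39
  kept (positions 1,3,...): 0 9 5 5 1 0 2 9 → sum 31
Total = 70.
70 mod 10 = 0, so the number is valid.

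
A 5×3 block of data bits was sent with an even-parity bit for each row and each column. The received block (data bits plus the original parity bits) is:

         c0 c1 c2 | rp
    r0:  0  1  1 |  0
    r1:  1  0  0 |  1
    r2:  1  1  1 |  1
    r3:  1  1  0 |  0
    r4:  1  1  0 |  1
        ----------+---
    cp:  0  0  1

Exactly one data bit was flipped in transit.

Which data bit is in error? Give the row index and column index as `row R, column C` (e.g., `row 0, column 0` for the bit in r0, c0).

Recompute each row's even parity and compare to rp:
  r0: data parity 0, sent rp 0 → ok
  r1: data parity 1, sent rp 1 → ok
  r2: data parity 1, sent rp 1 → ok
  r3: data parity 0, sent rp 0 → ok
  r4: data parity 0, sent rp 1 → mismatch
Recompute each column's even parity and compare to cp:
  c0: data parity 0, sent cp 0 → ok
  c1: data parity 0, sent cp 0 → ok
  c2: data parity 0, sent cp 1 → mismatch
Exactly one row (r4) and one column (c2) fail → the flipped bit is at their intersection.

row 4, column 2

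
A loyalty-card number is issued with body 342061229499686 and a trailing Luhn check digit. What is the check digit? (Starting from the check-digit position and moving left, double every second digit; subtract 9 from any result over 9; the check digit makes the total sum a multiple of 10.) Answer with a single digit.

1

Partial digits right→left: 6 8 6 9 9 4 9 2 2 1 6 0 2 4 3
Double every second digit counting from the check-digit position (so the 1st, 3rd, 5th, ... of the partial from the right).
  doubled (with −9 where >9): 3 3 9 9 4 3 4 6 → sum 41
  kept as-is: 8 9 4 2 1 0 4 → sum 28
Total = 41 + 28 = 69.
Check digit = (10 − (69 mod 10)) mod 10 = 1.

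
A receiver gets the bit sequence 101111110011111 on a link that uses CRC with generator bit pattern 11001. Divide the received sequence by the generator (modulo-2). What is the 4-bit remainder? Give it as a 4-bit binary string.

0010

Modulo-2 division of 101111110011111 by 11001:
  pos 0: 10111 XOR 11001 = 01110
  pos 1: 11101 XOR 11001 = 00100
  pos 3: 10011 XOR 11001 = 01010
  pos 4: 10100 XOR 11001 = 01101
  pos 5: 11010 XOR 11001 = 00011
  pos 8: 11111 XOR 11001 = 00110
  pos 10: 11011 XOR 11001 = 00010
Remainder = 0010 (nonzero — an error is detected).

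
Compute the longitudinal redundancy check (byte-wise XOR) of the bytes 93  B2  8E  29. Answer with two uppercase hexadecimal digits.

XOR the bytes together:
  start with 0x93
  0x93 ⊕ 0xB2 = 0x21
  0x21 ⊕ 0x8E = 0xAF
  0xAF ⊕ 0x29 = 0x86

86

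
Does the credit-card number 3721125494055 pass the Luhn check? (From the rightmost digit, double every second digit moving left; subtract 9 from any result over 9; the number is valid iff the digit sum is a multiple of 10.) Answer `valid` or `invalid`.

From the right, keep odd positions and double even positions (subtract 9 from any doubled value over 9):
  doubled (positions 2,4,...): 1 8 8 4 2 5 → sum 28
  kept (positions 1,3,...): 5 0 9 5 1 2 3 → sum 25
Total = 53.
53 mod 10 = 3, so the number is invalid.

invalid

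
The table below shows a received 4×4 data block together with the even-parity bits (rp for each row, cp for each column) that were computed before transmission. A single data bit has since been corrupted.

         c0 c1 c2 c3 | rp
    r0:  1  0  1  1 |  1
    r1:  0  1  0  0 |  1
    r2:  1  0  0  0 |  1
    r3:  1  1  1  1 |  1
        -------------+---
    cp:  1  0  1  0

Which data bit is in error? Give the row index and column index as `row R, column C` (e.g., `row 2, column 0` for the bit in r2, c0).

Recompute each row's even parity and compare to rp:
  r0: data parity 1, sent rp 1 → ok
  r1: data parity 1, sent rp 1 → ok
  r2: data parity 1, sent rp 1 → ok
  r3: data parity 0, sent rp 1 → mismatch
Recompute each column's even parity and compare to cp:
  c0: data parity 1, sent cp 1 → ok
  c1: data parity 0, sent cp 0 → ok
  c2: data parity 0, sent cp 1 → mismatch
  c3: data parity 0, sent cp 0 → ok
Exactly one row (r3) and one column (c2) fail → the flipped bit is at their intersection.

row 3, column 2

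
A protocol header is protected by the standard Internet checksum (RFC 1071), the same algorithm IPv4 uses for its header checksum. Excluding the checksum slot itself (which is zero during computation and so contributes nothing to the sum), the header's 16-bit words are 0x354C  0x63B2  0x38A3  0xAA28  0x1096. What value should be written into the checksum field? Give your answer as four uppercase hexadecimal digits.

One's-complement addition (fold any carry out of bit 15 back into bit 0):
  0x354C + 0x63B2 = 0x098FE
  0x98FE + 0x38A3 = 0x0D1A1
  0xD1A1 + 0xAA28 = 0x17BC9 → wrap carry → 0x7BCA
  0x7BCA + 0x1096 = 0x08C60
One's-complement sum = 0x8C60.
Checksum = ~0x8C60 & 0xFFFF = 0x739F.

739F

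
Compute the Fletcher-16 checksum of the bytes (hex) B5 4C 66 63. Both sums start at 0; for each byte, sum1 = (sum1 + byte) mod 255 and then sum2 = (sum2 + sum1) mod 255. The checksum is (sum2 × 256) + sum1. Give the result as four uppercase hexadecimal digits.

EBCB

Running sums (mod 255):
  after byte 0 (B5): sum1=181, sum2=181
  after byte 1 (4C): sum1=2, sum2=183
  after byte 2 (66): sum1=104, sum2=32
  after byte 3 (63): sum1=203, sum2=235
Checksum = sum2·256 + sum1 = 235·256 + 203 = 60363 = 0xEBCB.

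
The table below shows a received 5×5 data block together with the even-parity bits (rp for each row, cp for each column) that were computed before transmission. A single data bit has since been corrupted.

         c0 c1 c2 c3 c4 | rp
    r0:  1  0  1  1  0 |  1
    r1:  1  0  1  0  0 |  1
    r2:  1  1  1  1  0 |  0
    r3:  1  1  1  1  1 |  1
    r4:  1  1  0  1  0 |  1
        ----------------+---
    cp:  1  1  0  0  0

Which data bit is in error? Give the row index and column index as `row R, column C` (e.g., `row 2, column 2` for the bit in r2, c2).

Recompute each row's even parity and compare to rp:
  r0: data parity 1, sent rp 1 → ok
  r1: data parity 0, sent rp 1 → mismatch
  r2: data parity 0, sent rp 0 → ok
  r3: data parity 1, sent rp 1 → ok
  r4: data parity 1, sent rp 1 → ok
Recompute each column's even parity and compare to cp:
  c0: data parity 1, sent cp 1 → ok
  c1: data parity 1, sent cp 1 → ok
  c2: data parity 0, sent cp 0 → ok
  c3: data parity 0, sent cp 0 → ok
  c4: data parity 1, sent cp 0 → mismatch
Exactly one row (r1) and one column (c4) fail → the flipped bit is at their intersection.

row 1, column 4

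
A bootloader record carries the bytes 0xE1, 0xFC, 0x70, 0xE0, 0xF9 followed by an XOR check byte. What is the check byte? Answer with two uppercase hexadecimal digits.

74

XOR the bytes together:
  start with 0xE1
  0xE1 ⊕ 0xFC = 0x1D
  0x1D ⊕ 0x70 = 0x6D
  0x6D ⊕ 0xE0 = 0x8D
  0x8D ⊕ 0xF9 = 0x74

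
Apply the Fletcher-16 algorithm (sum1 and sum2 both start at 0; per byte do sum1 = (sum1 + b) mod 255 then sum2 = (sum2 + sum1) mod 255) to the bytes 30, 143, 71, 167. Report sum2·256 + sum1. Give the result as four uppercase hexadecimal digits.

5D9C

Running sums (mod 255):
  after byte 0 (30): sum1=30, sum2=30
  after byte 1 (143): sum1=173, sum2=203
  after byte 2 (71): sum1=244, sum2=192
  after byte 3 (167): sum1=156, sum2=93
Checksum = sum2·256 + sum1 = 93·256 + 156 = 23964 = 0x5D9C.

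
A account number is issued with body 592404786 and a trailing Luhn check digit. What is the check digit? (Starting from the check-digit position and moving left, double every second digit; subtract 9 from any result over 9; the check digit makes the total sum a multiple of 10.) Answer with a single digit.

Partial digits right→left: 6 8 7 4 0 4 2 9 5
Double every second digit counting from the check-digit position (so the 1st, 3rd, 5th, ... of the partial from the right).
  doubled (with −9 where >9): 3 5 0 4 1 → sum 13
  kept as-is: 8 4 4 9 → sum 25
Total = 13 + 25 = 38.
Check digit = (10 − (38 mod 10)) mod 10 = 2.

2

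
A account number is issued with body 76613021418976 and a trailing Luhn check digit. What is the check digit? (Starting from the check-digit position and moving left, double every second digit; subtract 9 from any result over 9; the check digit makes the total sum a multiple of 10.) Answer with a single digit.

2

Partial digits right→left: 6 7 9 8 1 4 1 2 0 3 1 6 6 7
Double every second digit counting from the check-digit position (so the 1st, 3rd, 5th, ... of the partial from the right).
  doubled (with −9 where >9): 3 9 2 2 0 2 3 → sum 21
  kept as-is: 7 8 4 2 3 6 7 → sum 37
Total = 21 + 37 = 58.
Check digit = (10 − (58 mod 10)) mod 10 = 2.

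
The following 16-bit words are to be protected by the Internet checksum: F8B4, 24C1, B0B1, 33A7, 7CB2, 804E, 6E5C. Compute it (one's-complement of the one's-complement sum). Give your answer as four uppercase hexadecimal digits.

One's-complement addition (fold any carry out of bit 15 back into bit 0):
  0xF8B4 + 0x24C1 = 0x11D75 → wrap carry → 0x1D76
  0x1D76 + 0xB0B1 = 0x0CE27
  0xCE27 + 0x33A7 = 0x101CE → wrap carry → 0x01CF
  0x01CF + 0x7CB2 = 0x07E81
  0x7E81 + 0x804E = 0x0FECF
  0xFECF + 0x6E5C = 0x16D2B → wrap carry → 0x6D2C
One's-complement sum = 0x6D2C.
Checksum = ~0x6D2C & 0xFFFF = 0x92D3.

92D3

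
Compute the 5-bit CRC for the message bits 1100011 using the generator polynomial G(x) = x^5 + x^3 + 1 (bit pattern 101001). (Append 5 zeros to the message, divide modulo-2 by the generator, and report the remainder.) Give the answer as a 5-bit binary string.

Append 5 zeros: 110001100000. Divide by 101001 (XOR where the leading bit is 1):
  pos 0: 110001 XOR 101001 = 011000
  pos 1: 110001 XOR 101001 = 011000
  pos 2: 110000 XOR 101001 = 011001
  pos 3: 110010 XOR 101001 = 011011
  pos 4: 110110 XOR 101001 = 011111
  pos 5: 111110 XOR 101001 = 010111
  pos 6: 101110 XOR 101001 = 000111
Remainder (last 5 bits) = 00111. This is the CRC / FCS.

00111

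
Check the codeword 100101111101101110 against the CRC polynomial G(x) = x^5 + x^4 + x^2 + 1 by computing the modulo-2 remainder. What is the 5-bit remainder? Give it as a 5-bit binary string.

00000

Modulo-2 division of 100101111101101110 by 110101:
  pos 0: 100101 XOR 110101 = 010000
  pos 1: 100001 XOR 110101 = 010100
  pos 2: 101001 XOR 110101 = 011100
  pos 3: 111001 XOR 110101 = 001100
  pos 5: 110010 XOR 110101 = 000111
  pos 8: 111110 XOR 110101 = 001011
  pos 10: 101111 XOR 110101 = 011010
  pos 11: 110101 XOR 110101 = 000000
Remainder = 00000 (zero — the frame passes the CRC check).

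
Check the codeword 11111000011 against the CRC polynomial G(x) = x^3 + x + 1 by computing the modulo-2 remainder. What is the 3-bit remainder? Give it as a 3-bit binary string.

Modulo-2 division of 11111000011 by 1011:
  pos 0: 1111 XOR 1011 = 0100
  pos 1: 1001 XOR 1011 = 0010
  pos 3: 1000 XOR 1011 = 0011
  pos 5: 1100 XOR 1011 = 0111
  pos 6: 1111 XOR 1011 = 0100
  pos 7: 1001 XOR 1011 = 0010
Remainder = 010 (nonzero — an error is detected).

010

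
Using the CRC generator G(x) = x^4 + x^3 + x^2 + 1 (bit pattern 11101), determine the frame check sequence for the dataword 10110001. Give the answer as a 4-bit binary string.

0110

Append 4 zeros: 101100010000. Divide by 11101 (XOR where the leading bit is 1):
  pos 0: 10110 XOR 11101 = 01011
  pos 1: 10110 XOR 11101 = 01011
  pos 2: 10110 XOR 11101 = 01011
  pos 3: 10111 XOR 11101 = 01010
  pos 4: 10100 XOR 11101 = 01001
  pos 5: 10010 XOR 11101 = 01111
  pos 6: 11110 XOR 11101 = 00011
Remainder (last 4 bits) = 0110. This is the CRC / FCS.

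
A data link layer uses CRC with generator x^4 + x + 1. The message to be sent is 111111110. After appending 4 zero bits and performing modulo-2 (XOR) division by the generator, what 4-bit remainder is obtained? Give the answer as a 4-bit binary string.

1000

Append 4 zeros: 1111111100000. Divide by 10011 (XOR where the leading bit is 1):
  pos 0: 11111 XOR 10011 = 01100
  pos 1: 11001 XOR 10011 = 01010
  pos 2: 10101 XOR 10011 = 00110
  pos 4: 11010 XOR 10011 = 01001
  pos 5: 10010 XOR 10011 = 00001
Remainder (last 4 bits) = 1000. This is the CRC / FCS.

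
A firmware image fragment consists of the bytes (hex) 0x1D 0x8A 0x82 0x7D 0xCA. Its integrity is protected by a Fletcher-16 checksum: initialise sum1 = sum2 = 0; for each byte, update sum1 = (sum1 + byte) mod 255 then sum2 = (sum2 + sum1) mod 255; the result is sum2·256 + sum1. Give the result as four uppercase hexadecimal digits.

Running sums (mod 255):
  after byte 0 (0x1D): sum1=29, sum2=29
  after byte 1 (0x8A): sum1=167, sum2=196
  after byte 2 (0x82): sum1=42, sum2=238
  after byte 3 (0x7D): sum1=167, sum2=150
  after byte 4 (0xCA): sum1=114, sum2=9
Checksum = sum2·256 + sum1 = 9·256 + 114 = 2418 = 0x0972.

0972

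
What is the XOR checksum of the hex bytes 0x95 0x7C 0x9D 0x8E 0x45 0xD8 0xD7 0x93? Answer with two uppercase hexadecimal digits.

23

XOR the bytes together:
  start with 0x95
  0x95 ⊕ 0x7C = 0xE9
  0xE9 ⊕ 0x9D = 0x74
  0x74 ⊕ 0x8E = 0xFA
  0xFA ⊕ 0x45 = 0xBF
  0xBF ⊕ 0xD8 = 0x67
  0x67 ⊕ 0xD7 = 0xB0
  0xB0 ⊕ 0x93 = 0x23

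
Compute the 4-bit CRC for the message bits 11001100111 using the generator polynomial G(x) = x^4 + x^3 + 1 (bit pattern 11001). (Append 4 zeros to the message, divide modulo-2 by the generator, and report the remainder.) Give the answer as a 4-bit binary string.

Append 4 zeros: 110011001110000. Divide by 11001 (XOR where the leading bit is 1):
  pos 0: 11001 XOR 11001 = 00000
  pos 5: 10011 XOR 11001 = 01010
  pos 6: 10101 XOR 11001 = 01100
  pos 7: 11000 XOR 11001 = 00001
Remainder (last 4 bits) = 1000. This is the CRC / FCS.

1000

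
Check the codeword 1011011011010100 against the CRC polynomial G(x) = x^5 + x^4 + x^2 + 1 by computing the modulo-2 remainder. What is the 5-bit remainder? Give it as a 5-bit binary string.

Modulo-2 division of 1011011011010100 by 110101:
  pos 0: 101101 XOR 110101 = 011000
  pos 1: 110001 XOR 110101 = 000100
  pos 4: 100011 XOR 110101 = 010110
  pos 5: 101100 XOR 110101 = 011001
  pos 6: 110011 XOR 110101 = 000110
  pos 9: 110010 XOR 110101 = 000111
Remainder = 01110 (nonzero — an error is detected).

01110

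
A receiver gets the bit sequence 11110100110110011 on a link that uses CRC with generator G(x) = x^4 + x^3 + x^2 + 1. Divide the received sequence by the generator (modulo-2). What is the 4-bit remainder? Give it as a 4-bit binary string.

1110

Modulo-2 division of 11110100110110011 by 11101:
  pos 0: 11110 XOR 11101 = 00011
  pos 3: 11100 XOR 11101 = 00001
  pos 7: 11101 XOR 11101 = 00000
  pos 12: 10011 XOR 11101 = 01110
Remainder = 1110 (nonzero — an error is detected).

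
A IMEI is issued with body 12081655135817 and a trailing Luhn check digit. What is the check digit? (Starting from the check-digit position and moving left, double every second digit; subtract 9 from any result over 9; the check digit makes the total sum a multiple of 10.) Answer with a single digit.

3

Partial digits right→left: 7 1 8 5 3 1 5 5 6 1 8 0 2 1
Double every second digit counting from the check-digit position (so the 1st, 3rd, 5th, ... of the partial from the right).
  doubled (with −9 where >9): 5 7 6 1 3 7 4 → sum 33
  kept as-is: 1 5 1 5 1 0 1 → sum 14
Total = 33 + 14 = 47.
Check digit = (10 − (47 mod 10)) mod 10 = 3.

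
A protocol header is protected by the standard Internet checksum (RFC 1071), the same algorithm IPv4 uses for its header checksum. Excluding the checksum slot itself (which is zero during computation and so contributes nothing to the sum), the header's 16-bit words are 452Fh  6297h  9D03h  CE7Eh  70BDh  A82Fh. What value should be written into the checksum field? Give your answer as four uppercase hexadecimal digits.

D3C9

One's-complement addition (fold any carry out of bit 15 back into bit 0):
  0x452F + 0x6297 = 0x0A7C6
  0xA7C6 + 0x9D03 = 0x144C9 → wrap carry → 0x44CA
  0x44CA + 0xCE7E = 0x11348 → wrap carry → 0x1349
  0x1349 + 0x70BD = 0x08406
  0x8406 + 0xA82F = 0x12C35 → wrap carry → 0x2C36
One's-complement sum = 0x2C36.
Checksum = ~0x2C36 & 0xFFFF = 0xD3C9.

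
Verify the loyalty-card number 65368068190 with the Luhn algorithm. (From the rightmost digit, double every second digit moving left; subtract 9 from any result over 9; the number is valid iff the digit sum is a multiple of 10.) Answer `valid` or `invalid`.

From the right, keep odd positions and double even positions (subtract 9 from any doubled value over 9):
  doubled (positions 2,4,...): 9 7 0 3 1 → sum 20
  kept (positions 1,3,...): 0 1 6 8 3 6 → sum 24
Total = 44.
44 mod 10 = 4, so the number is invalid.

invalid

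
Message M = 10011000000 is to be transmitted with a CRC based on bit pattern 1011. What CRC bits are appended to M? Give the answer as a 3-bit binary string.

Append 3 zeros: 10011000000000. Divide by 1011 (XOR where the leading bit is 1):
  pos 0: 1001 XOR 1011 = 0010
  pos 2: 1010 XOR 1011 = 0001
  pos 5: 1000 XOR 1011 = 0011
  pos 7: 1100 XOR 1011 = 0111
  pos 8: 1110 XOR 1011 = 0101
  pos 9: 1010 XOR 1011 = 0001
Remainder (last 3 bits) = 010. This is the CRC / FCS.

010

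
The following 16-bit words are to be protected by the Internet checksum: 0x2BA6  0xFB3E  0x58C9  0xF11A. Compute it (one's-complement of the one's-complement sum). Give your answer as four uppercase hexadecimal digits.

8F36

One's-complement addition (fold any carry out of bit 15 back into bit 0):
  0x2BA6 + 0xFB3E = 0x126E4 → wrap carry → 0x26E5
  0x26E5 + 0x58C9 = 0x07FAE
  0x7FAE + 0xF11A = 0x170C8 → wrap carry → 0x70C9
One's-complement sum = 0x70C9.
Checksum = ~0x70C9 & 0xFFFF = 0x8F36.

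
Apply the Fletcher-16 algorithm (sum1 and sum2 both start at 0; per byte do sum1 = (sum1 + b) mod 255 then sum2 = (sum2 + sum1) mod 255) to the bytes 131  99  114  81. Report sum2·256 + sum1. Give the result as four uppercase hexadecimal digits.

6EAA

Running sums (mod 255):
  after byte 0 (131): sum1=131, sum2=131
  after byte 1 (99): sum1=230, sum2=106
  after byte 2 (114): sum1=89, sum2=195
  after byte 3 (81): sum1=170, sum2=110
Checksum = sum2·256 + sum1 = 110·256 + 170 = 28330 = 0x6EAA.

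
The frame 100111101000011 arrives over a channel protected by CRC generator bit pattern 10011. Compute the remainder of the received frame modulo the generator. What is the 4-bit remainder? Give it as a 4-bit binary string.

Modulo-2 division of 100111101000011 by 10011:
  pos 0: 10011 XOR 10011 = 00000
  pos 5: 11010 XOR 10011 = 01001
  pos 6: 10010 XOR 10011 = 00001
  pos 10: 10011 XOR 10011 = 00000
Remainder = 0000 (zero — the frame passes the CRC check).

0000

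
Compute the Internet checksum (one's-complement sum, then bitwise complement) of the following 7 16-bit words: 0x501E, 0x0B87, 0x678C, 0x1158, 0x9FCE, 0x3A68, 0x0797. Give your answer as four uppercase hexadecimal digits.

One's-complement addition (fold any carry out of bit 15 back into bit 0):
  0x501E + 0x0B87 = 0x05BA5
  0x5BA5 + 0x678C = 0x0C331
  0xC331 + 0x1158 = 0x0D489
  0xD489 + 0x9FCE = 0x17457 → wrap carry → 0x7458
  0x7458 + 0x3A68 = 0x0AEC0
  0xAEC0 + 0x0797 = 0x0B657
One's-complement sum = 0xB657.
Checksum = ~0xB657 & 0xFFFF = 0x49A8.

49A8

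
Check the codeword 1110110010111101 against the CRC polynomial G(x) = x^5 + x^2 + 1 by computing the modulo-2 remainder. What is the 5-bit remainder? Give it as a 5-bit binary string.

00100

Modulo-2 division of 1110110010111101 by 100101:
  pos 0: 111011 XOR 100101 = 011110
  pos 1: 111100 XOR 100101 = 011001
  pos 2: 110010 XOR 100101 = 010111
  pos 3: 101111 XOR 100101 = 001010
  pos 5: 101001 XOR 100101 = 001100
  pos 7: 110011 XOR 100101 = 010110
  pos 8: 101101 XOR 100101 = 001000
  pos 10: 100001 XOR 100101 = 000100
Remainder = 00100 (nonzero — an error is detected).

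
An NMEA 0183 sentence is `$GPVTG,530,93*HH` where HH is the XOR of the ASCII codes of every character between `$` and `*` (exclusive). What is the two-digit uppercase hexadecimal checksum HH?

XOR the ASCII codes of the payload characters:
  'G' = 0x47 → acc = 0x47
  'P' = 0x50 → acc = 0x17
  'V' = 0x56 → acc = 0x41
  'T' = 0x54 → acc = 0x15
  'G' = 0x47 → acc = 0x52
  ',' = 0x2C → acc = 0x7E
  '5' = 0x35 → acc = 0x4B
  '3' = 0x33 → acc = 0x78
  '0' = 0x30 → acc = 0x48
  ',' = 0x2C → acc = 0x64
  '9' = 0x39 → acc = 0x5D
  '3' = 0x33 → acc = 0x6E
Checksum = 0x6E.

6E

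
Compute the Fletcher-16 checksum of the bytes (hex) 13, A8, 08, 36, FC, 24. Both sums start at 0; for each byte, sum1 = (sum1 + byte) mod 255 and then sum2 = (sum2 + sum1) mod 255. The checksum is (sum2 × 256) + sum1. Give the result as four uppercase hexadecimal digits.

Running sums (mod 255):
  after byte 0 (13): sum1=19, sum2=19
  after byte 1 (A8): sum1=187, sum2=206
  after byte 2 (08): sum1=195, sum2=146
  after byte 3 (36): sum1=249, sum2=140
  after byte 4 (FC): sum1=246, sum2=131
  after byte 5 (24): sum1=27, sum2=158
Checksum = sum2·256 + sum1 = 158·256 + 27 = 40475 = 0x9E1B.

9E1B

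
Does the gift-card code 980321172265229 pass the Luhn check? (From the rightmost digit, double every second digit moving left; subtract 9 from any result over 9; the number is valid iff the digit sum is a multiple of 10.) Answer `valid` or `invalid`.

From the right, keep odd positions and double even positions (subtract 9 from any doubled value over 9):
  doubled (positions 2,4,...): 4 1 4 5 2 6 7 → sum 29
  kept (positions 1,3,...): 9 2 6 2 1 2 0 9 → sum 31
Total = 60.
60 mod 10 = 0, so the number is valid.

valid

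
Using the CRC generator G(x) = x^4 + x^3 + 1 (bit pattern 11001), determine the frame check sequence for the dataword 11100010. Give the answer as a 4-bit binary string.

Append 4 zeros: 111000100000. Divide by 11001 (XOR where the leading bit is 1):
  pos 0: 11100 XOR 11001 = 00101
  pos 2: 10101 XOR 11001 = 01100
  pos 3: 11000 XOR 11001 = 00001
  pos 7: 10000 XOR 11001 = 01001
Remainder (last 4 bits) = 1001. This is the CRC / FCS.

1001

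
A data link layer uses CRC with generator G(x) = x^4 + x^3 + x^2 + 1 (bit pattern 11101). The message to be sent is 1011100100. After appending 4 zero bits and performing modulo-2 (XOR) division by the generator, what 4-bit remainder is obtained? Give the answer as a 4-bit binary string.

Append 4 zeros: 10111001000000. Divide by 11101 (XOR where the leading bit is 1):
  pos 0: 10111 XOR 11101 = 01010
  pos 1: 10100 XOR 11101 = 01001
  pos 2: 10010 XOR 11101 = 01111
  pos 3: 11111 XOR 11101 = 00010
  pos 6: 10000 XOR 11101 = 01101
  pos 7: 11010 XOR 11101 = 00111
  pos 9: 11100 XOR 11101 = 00001
Remainder (last 4 bits) = 0001. This is the CRC / FCS.

0001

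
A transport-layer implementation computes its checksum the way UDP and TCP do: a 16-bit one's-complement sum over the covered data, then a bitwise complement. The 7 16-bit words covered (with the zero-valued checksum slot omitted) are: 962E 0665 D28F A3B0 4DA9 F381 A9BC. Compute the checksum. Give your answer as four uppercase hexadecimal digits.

One's-complement addition (fold any carry out of bit 15 back into bit 0):
  0x962E + 0x0665 = 0x09C93
  0x9C93 + 0xD28F = 0x16F22 → wrap carry → 0x6F23
  0x6F23 + 0xA3B0 = 0x112D3 → wrap carry → 0x12D4
  0x12D4 + 0x4DA9 = 0x0607D
  0x607D + 0xF381 = 0x153FE → wrap carry → 0x53FF
  0x53FF + 0xA9BC = 0x0FDBB
One's-complement sum = 0xFDBB.
Checksum = ~0xFDBB & 0xFFFF = 0x0244.

0244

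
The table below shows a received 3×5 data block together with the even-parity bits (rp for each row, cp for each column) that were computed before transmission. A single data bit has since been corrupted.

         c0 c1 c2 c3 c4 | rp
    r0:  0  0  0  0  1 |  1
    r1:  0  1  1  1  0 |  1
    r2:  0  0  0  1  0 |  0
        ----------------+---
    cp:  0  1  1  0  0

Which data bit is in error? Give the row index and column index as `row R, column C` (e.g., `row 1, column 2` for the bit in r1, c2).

Recompute each row's even parity and compare to rp:
  r0: data parity 1, sent rp 1 → ok
  r1: data parity 1, sent rp 1 → ok
  r2: data parity 1, sent rp 0 → mismatch
Recompute each column's even parity and compare to cp:
  c0: data parity 0, sent cp 0 → ok
  c1: data parity 1, sent cp 1 → ok
  c2: data parity 1, sent cp 1 → ok
  c3: data parity 0, sent cp 0 → ok
  c4: data parity 1, sent cp 0 → mismatch
Exactly one row (r2) and one column (c4) fail → the flipped bit is at their intersection.

row 2, column 4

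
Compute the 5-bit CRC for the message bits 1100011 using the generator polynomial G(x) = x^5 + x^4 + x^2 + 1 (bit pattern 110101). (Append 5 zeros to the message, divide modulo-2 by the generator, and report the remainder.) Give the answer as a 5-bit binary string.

Append 5 zeros: 110001100000. Divide by 110101 (XOR where the leading bit is 1):
  pos 0: 110001 XOR 110101 = 000100
  pos 3: 100100 XOR 110101 = 010001
  pos 4: 100010 XOR 110101 = 010111
  pos 5: 101110 XOR 110101 = 011011
  pos 6: 110110 XOR 110101 = 000011
Remainder (last 5 bits) = 00011. This is the CRC / FCS.

00011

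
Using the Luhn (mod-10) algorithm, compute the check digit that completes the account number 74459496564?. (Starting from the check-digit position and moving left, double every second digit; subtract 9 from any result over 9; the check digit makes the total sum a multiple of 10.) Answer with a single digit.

Partial digits right→left: 4 6 5 6 9 4 9 5 4 4 7
Double every second digit counting from the check-digit position (so the 1st, 3rd, 5th, ... of the partial from the right).
  doubled (with −9 where >9): 8 1 9 9 8 5 → sum 40
  kept as-is: 6 6 4 5 4 → sum 25
Total = 40 + 25 = 65.
Check digit = (10 − (65 mod 10)) mod 10 = 5.

5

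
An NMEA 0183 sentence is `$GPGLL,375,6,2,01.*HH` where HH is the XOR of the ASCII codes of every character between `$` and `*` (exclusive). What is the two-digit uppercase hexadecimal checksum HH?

4A

XOR the ASCII codes of the payload characters:
  'G' = 0x47 → acc = 0x47
  'P' = 0x50 → acc = 0x17
  'G' = 0x47 → acc = 0x50
  'L' = 0x4C → acc = 0x1C
  'L' = 0x4C → acc = 0x50
  ',' = 0x2C → acc = 0x7C
  '3' = 0x33 → acc = 0x4F
  '7' = 0x37 → acc = 0x78
  '5' = 0x35 → acc = 0x4D
  ',' = 0x2C → acc = 0x61
  '6' = 0x36 → acc = 0x57
  ',' = 0x2C → acc = 0x7B
  '2' = 0x32 → acc = 0x49
  ',' = 0x2C → acc = 0x65
  '0' = 0x30 → acc = 0x55
  '1' = 0x31 → acc = 0x64
  '.' = 0x2E → acc = 0x4A
Checksum = 0x4A.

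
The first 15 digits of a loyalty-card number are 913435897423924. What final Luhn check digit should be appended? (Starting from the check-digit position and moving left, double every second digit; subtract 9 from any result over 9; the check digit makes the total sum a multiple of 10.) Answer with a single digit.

Partial digits right→left: 4 2 9 3 2 4 7 9 8 5 3 4 3 1 9
Double every second digit counting from the check-digit position (so the 1st, 3rd, 5th, ... of the partial from the right).
  doubled (with −9 where >9): 8 9 4 5 7 6 6 9 → sum 54
  kept as-is: 2 3 4 9 5 4 1 → sum 28
Total = 54 + 28 = 82.
Check digit = (10 − (82 mod 10)) mod 10 = 8.

8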